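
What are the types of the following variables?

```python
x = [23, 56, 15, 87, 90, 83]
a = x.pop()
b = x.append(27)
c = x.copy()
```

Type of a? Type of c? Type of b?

pop() returns element; copy() returns list; append() returns None

int, list, NoneType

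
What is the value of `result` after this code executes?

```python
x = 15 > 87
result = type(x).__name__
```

x is bool; result = 'bool'

'bool'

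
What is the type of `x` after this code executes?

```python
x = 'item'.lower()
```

str.lower() returns str

str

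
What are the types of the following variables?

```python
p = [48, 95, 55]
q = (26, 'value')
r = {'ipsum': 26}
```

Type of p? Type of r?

p is assigned a list literal (square brackets); r is assigned a dict literal ({key: value})

list, dict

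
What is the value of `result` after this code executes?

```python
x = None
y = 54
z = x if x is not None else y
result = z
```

x = None; y = 54; z = 54; result = 54

54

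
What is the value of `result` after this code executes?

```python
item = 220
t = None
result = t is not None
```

item = 220; t = None; result = False

False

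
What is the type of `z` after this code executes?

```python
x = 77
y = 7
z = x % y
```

int % int = int

int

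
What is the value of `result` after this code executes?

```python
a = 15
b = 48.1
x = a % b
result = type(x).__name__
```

a is int; b is float; x is float; result = 'float'

'float'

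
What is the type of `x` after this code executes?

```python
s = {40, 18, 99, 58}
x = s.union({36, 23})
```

set.union() returns a new set

set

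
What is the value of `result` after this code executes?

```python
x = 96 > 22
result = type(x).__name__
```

x is bool; result = 'bool'

'bool'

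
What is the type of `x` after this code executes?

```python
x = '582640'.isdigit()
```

str.isdigit() returns bool

bool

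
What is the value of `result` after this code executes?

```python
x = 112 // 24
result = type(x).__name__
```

x is int; result = 'int'

'int'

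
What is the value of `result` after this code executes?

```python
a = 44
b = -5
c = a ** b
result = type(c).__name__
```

a is int; b is int; c is float; result = 'float'

'float'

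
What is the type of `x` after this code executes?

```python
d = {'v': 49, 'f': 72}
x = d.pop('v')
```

dict.pop() returns the value

int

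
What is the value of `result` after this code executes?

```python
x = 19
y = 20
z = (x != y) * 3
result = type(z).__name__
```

x is int; y is int; z is int; result = 'int'

'int'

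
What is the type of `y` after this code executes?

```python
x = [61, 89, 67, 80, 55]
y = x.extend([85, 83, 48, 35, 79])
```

list.extend() returns None

NoneType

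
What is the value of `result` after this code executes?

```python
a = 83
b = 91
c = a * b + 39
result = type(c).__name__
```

a is int; b is int; c is int; result = 'int'

'int'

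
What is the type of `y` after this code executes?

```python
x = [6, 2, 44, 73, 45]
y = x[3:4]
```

Slicing a list returns a list

list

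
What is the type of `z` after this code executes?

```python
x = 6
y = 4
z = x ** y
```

positive int ** positive int = int

int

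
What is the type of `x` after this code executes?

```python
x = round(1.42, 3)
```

round() with decimal places returns float

float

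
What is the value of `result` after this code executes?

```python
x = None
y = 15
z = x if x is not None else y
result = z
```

x = None; y = 15; z = 15; result = 15

15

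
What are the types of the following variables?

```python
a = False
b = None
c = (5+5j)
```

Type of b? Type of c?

b is assigned None, whose type is NoneType; c is assigned (5+5j), an int plus an imaginary literal (j suffix), which evaluates to complex

NoneType, complex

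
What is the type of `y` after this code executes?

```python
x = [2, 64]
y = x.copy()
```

list.copy() returns list

list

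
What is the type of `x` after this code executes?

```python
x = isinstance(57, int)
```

isinstance() returns bool

bool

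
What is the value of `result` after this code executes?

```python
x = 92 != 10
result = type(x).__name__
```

x is bool; result = 'bool'

'bool'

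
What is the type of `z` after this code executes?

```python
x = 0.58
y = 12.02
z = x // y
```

float // float = float

float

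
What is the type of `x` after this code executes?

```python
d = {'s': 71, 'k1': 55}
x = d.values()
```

.values() returns dict_values view

dict_values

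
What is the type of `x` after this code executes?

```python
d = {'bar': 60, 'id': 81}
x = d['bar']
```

Accessing dict[str, int] with str key returns int

int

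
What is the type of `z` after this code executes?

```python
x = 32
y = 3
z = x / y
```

int / int = float

float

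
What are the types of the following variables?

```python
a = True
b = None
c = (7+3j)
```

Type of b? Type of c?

b is assigned None, whose type is NoneType; c is assigned (7+3j), an int plus an imaginary literal (j suffix), which evaluates to complex

NoneType, complex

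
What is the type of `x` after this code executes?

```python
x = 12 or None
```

'or' returns first truthy value

int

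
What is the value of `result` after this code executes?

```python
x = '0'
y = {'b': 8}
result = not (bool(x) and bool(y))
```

x = '0'; y = {'b': 8}; result = False

False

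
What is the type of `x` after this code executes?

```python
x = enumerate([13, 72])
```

enumerate() returns an enumerate object

enumerate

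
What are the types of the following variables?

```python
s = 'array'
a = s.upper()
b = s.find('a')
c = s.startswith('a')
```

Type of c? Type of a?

startswith() returns bool; upper() returns str

bool, str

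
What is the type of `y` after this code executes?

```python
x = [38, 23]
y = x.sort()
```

list.sort() returns None (mutates in place)

NoneType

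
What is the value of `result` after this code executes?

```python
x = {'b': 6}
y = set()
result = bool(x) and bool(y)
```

x = {'b': 6}; y = set(); result = False

False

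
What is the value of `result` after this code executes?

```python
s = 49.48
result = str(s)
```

s = 49.48; result = '49.48'

'49.48'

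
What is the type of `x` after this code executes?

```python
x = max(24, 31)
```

max() of ints returns int

int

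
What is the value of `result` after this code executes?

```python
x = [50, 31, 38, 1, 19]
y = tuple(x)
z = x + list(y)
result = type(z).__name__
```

x is list; y is tuple; z is list; result = 'list'

'list'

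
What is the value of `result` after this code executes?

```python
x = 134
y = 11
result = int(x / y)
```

x = 134; y = 11; result = 12

12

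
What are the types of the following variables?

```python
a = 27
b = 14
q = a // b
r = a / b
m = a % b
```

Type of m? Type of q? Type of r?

% of ints returns int; // returns int; / returns float

int, int, float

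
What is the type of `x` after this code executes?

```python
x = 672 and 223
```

'and' with truthy values returns last operand (int)

int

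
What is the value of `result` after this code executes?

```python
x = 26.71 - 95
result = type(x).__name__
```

x is float; result = 'float'

'float'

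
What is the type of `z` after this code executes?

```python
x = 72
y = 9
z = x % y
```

int % int = int

int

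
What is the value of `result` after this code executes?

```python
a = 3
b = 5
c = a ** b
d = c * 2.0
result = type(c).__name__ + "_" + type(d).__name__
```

a is int; b is int; c is int; d is float; result = 'int_float'

'int_float'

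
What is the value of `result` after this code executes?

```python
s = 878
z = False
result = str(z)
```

s = 878; z = False; result = 'False'

'False'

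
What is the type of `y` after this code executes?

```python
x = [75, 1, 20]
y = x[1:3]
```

Slicing a list returns a list

list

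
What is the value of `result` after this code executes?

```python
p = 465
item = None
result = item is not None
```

p = 465; item = None; result = False

False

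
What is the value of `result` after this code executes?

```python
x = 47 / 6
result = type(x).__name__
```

x is float; result = 'float'

'float'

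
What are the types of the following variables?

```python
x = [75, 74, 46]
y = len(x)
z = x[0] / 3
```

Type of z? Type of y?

int / int = float; len() returns int

float, int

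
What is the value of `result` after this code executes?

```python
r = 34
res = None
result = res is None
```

r = 34; res = None; result = True

True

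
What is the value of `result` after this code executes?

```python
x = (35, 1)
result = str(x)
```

x = (35, 1); result = '(35, 1)'

'(35, 1)'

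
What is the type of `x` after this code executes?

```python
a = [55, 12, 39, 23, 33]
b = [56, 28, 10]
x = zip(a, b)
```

zip() returns a zip object

zip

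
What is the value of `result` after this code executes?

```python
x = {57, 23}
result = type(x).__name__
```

x is set; result = 'set'

'set'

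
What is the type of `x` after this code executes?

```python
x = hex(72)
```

hex() returns str representation

str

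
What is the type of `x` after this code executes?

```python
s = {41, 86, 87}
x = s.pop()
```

Popping from set[int] returns int

int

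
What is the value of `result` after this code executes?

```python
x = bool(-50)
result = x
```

x = True; result = True

True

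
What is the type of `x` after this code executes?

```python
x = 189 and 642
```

'and' with truthy values returns last operand (int)

int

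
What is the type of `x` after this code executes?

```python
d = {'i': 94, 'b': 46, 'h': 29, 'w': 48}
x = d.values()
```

.values() returns dict_values view

dict_values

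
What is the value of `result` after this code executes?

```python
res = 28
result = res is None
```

res = 28; result = False

False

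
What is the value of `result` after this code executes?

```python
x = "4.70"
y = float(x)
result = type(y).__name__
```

x is str; y is float; result = 'float'

'float'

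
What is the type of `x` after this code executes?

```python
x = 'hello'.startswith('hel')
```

str.startswith() returns bool

bool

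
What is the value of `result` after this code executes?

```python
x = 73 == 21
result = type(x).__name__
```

x is bool; result = 'bool'

'bool'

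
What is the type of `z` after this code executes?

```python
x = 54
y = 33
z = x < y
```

Comparison returns bool

bool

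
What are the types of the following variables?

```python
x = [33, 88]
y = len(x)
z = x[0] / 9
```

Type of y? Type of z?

len() returns int; int / int = float

int, float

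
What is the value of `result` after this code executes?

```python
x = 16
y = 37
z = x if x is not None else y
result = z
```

x = 16; y = 37; z = 16; result = 16

16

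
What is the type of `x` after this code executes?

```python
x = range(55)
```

range() returns a range object

range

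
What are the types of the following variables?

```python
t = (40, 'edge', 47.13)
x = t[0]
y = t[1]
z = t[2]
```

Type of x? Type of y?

tuple[0] is int; tuple[1] is str

int, str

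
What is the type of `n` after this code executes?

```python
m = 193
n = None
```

None has type NoneType

NoneType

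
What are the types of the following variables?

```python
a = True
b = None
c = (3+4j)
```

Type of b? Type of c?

b is assigned None, whose type is NoneType; c is assigned (3+4j), an int plus an imaginary literal (j suffix), which evaluates to complex

NoneType, complex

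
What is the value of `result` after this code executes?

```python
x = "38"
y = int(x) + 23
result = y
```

x = '38'; y = 61; result = 61

61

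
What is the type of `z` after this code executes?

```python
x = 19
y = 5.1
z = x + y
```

int + float = float

float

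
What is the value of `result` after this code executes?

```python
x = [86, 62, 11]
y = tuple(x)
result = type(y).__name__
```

x is list; y is tuple; result = 'tuple'

'tuple'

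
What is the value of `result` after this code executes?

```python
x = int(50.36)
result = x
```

x = 50; result = 50

50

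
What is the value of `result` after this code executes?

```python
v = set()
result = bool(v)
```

v = set(); result = False

False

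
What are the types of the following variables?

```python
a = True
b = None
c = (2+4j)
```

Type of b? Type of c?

b is assigned None, whose type is NoneType; c is assigned (2+4j), an int plus an imaginary literal (j suffix), which evaluates to complex

NoneType, complex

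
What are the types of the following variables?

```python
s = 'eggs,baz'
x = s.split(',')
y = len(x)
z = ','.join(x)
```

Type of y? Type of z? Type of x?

len() returns int; str.join() returns str; str.split() returns list

int, str, list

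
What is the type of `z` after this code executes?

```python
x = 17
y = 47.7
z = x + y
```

int + float = float

float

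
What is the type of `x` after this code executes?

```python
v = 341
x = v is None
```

'is' comparison returns bool

bool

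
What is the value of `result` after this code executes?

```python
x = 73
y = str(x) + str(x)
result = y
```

x = 73; y = '7373'; result = '7373'

'7373'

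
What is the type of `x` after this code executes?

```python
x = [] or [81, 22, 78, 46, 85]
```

'or' returns first truthy value (list)

list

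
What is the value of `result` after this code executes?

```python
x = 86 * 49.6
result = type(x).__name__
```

x is float; result = 'float'

'float'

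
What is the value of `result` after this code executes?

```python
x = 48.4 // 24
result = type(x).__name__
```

x is float; result = 'float'

'float'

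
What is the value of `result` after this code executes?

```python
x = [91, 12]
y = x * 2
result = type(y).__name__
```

x is list; y is list; result = 'list'

'list'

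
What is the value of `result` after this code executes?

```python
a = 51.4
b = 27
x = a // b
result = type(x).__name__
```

a is float; b is int; x is float; result = 'float'

'float'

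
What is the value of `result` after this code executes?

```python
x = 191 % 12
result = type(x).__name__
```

x is int; result = 'int'

'int'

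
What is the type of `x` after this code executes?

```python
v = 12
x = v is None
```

'is' comparison returns bool

bool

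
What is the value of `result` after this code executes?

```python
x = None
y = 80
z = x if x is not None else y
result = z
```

x = None; y = 80; z = 80; result = 80

80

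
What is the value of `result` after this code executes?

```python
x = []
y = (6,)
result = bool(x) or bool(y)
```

x = []; y = (6,); result = True

True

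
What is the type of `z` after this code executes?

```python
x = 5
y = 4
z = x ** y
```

positive int ** positive int = int

int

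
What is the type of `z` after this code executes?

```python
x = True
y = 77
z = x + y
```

bool + int = int (bool is subclass of int)

int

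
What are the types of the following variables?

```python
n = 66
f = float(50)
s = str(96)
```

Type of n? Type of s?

n is assigned a bare integer (no decimal point), so it is an int; s is assigned the result of calling str(), which returns a str

int, str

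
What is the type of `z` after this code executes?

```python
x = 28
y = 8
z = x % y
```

int % int = int

int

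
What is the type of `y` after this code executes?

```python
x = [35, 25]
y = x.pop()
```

list.pop() returns the popped element

int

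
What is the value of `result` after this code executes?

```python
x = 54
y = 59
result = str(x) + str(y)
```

x = 54; y = 59; result = '5459'

'5459'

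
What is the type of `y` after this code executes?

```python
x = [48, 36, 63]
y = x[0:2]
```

Slicing a list returns a list

list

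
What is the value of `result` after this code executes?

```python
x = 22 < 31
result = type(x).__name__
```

x is bool; result = 'bool'

'bool'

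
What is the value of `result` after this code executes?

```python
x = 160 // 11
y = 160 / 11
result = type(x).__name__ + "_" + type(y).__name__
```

x is int; y is float; result = 'int_float'

'int_float'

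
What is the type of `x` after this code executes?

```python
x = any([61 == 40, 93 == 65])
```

any() returns bool

bool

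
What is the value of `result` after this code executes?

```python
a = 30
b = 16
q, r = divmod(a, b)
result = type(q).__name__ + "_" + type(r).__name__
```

a is int; b is int; q is int; r is int; result = 'int_int'

'int_int'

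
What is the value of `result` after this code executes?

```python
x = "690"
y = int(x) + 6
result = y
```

x = '690'; y = 696; result = 696

696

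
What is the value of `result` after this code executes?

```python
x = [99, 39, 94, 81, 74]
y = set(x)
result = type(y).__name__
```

x is list; y is set; result = 'set'

'set'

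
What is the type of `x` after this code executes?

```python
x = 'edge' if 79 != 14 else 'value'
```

Both branches of conditional are str

str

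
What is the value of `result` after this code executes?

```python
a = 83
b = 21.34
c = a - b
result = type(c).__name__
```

a is int; b is float; c is float; result = 'float'

'float'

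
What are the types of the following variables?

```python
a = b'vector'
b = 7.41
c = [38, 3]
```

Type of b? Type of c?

b is assigned a number with a decimal point, so it is a float; c is assigned a list literal (square brackets)

float, list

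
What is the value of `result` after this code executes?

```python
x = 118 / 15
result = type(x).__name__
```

x is float; result = 'float'

'float'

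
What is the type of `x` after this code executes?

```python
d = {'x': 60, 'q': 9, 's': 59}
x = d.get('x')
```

dict.get() returns value type when found

int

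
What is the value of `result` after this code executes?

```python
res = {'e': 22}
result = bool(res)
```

res = {'e': 22}; result = True

True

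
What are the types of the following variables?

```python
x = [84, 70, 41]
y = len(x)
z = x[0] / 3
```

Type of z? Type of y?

int / int = float; len() returns int

float, int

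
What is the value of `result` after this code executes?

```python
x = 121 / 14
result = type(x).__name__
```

x is float; result = 'float'

'float'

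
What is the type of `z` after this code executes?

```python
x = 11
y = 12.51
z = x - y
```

int - float = float

float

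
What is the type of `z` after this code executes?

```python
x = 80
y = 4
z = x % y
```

int % int = int

int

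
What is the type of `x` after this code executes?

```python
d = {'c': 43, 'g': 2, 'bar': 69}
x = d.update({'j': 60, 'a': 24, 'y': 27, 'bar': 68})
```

dict.update() returns None

NoneType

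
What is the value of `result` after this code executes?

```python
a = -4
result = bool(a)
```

a = -4; result = True

True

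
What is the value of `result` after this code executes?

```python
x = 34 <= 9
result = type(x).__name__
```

x is bool; result = 'bool'

'bool'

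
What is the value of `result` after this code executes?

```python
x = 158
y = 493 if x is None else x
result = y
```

x = 158; y = 158; result = 158

158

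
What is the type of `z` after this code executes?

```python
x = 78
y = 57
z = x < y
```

Comparison returns bool

bool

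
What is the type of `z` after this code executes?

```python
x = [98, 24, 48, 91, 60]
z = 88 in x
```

'in' operator returns bool

bool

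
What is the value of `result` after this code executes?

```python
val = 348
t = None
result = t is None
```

val = 348; t = None; result = True

True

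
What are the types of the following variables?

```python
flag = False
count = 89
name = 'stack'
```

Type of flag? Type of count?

flag is assigned the constant False, which has type bool; count is assigned a bare integer (no decimal point), so it is an int

bool, int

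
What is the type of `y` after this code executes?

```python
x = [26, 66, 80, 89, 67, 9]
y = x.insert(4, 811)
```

list.insert() returns None

NoneType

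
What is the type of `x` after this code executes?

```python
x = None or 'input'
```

'or' with None returns the other truthy value (str)

str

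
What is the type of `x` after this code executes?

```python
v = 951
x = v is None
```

'is' comparison returns bool

bool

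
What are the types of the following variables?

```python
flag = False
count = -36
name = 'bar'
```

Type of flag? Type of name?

flag is assigned the constant False, which has type bool; name is assigned a quoted string literal, so it is a str

bool, str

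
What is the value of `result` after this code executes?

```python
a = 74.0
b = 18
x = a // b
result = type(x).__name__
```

a is float; b is int; x is float; result = 'float'

'float'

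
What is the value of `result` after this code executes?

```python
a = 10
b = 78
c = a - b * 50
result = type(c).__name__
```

a is int; b is int; c is int; result = 'int'

'int'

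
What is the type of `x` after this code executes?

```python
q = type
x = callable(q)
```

callable() returns bool

bool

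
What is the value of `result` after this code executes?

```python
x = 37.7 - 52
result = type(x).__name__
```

x is float; result = 'float'

'float'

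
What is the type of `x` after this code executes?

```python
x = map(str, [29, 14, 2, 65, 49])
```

map() returns a map object

map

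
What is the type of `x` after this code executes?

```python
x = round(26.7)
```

round() with no decimal places returns int

int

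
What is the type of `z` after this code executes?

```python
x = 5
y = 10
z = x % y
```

int % int = int

int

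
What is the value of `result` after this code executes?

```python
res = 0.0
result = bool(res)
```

res = 0.0; result = False

False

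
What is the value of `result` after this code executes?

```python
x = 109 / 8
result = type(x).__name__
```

x is float; result = 'float'

'float'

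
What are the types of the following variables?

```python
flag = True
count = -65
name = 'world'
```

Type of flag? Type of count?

flag is assigned the constant True, which has type bool; count is assigned a bare integer (no decimal point), so it is an int

bool, int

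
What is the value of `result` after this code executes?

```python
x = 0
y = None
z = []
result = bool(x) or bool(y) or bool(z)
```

x = 0; y = None; z = []; result = False

False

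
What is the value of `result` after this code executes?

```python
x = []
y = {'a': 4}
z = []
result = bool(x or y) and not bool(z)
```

x = []; y = {'a': 4}; z = []; result = True

True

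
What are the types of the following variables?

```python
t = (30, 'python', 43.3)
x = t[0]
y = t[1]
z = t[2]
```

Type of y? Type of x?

tuple[1] is str; tuple[0] is int

str, int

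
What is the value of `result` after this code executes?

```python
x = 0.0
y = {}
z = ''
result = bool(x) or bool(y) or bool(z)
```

x = 0.0; y = {}; z = ''; result = False

False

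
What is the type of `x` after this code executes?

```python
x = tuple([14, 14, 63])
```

tuple() constructor returns tuple

tuple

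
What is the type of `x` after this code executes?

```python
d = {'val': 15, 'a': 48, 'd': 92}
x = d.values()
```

.values() returns dict_values view

dict_values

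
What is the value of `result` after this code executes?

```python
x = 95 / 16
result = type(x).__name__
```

x is float; result = 'float'

'float'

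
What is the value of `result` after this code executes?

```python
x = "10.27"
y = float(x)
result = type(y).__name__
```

x is str; y is float; result = 'float'

'float'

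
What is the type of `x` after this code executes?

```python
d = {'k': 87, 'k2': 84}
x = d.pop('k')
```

dict.pop() returns the value

int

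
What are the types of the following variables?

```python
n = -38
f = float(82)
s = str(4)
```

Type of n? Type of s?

n is assigned a bare integer (no decimal point), so it is an int; s is assigned the result of calling str(), which returns a str

int, str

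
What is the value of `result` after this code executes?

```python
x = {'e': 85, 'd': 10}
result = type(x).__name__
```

x is dict; result = 'dict'

'dict'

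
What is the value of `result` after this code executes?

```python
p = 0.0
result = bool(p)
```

p = 0.0; result = False

False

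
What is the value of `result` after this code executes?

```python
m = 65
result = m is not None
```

m = 65; result = True

True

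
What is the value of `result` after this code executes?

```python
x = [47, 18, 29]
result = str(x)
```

x = [47, 18, 29]; result = '[47, 18, 29]'

'[47, 18, 29]'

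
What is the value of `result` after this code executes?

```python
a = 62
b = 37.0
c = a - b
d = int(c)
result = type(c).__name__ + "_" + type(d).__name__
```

a is int; b is float; c is float; d is int; result = 'float_int'

'float_int'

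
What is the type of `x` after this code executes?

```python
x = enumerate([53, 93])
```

enumerate() returns an enumerate object

enumerate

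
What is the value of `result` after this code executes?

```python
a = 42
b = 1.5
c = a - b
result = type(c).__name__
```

a is int; b is float; c is float; result = 'float'

'float'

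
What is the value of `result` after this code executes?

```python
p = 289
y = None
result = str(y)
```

p = 289; y = None; result = 'None'

'None'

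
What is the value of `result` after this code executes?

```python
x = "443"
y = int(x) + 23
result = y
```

x = '443'; y = 466; result = 466

466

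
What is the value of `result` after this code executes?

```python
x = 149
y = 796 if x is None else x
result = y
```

x = 149; y = 149; result = 149

149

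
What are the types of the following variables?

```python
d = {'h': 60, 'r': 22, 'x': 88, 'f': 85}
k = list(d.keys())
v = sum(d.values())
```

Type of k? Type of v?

list() converts to list; sum of ints is int

list, int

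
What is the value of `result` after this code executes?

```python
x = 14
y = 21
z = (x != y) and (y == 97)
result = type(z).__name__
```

x is int; y is int; z is bool; result = 'bool'

'bool'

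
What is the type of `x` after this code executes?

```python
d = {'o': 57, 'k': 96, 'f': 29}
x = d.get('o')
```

dict.get() returns value type when found

int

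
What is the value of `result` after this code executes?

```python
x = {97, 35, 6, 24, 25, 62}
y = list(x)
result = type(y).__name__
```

x is set; y is list; result = 'list'

'list'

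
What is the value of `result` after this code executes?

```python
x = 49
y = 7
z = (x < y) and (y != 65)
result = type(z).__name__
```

x is int; y is int; z is bool; result = 'bool'

'bool'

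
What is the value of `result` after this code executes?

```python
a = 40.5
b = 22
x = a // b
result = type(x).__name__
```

a is float; b is int; x is float; result = 'float'

'float'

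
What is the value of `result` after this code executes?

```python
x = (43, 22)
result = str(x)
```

x = (43, 22); result = '(43, 22)'

'(43, 22)'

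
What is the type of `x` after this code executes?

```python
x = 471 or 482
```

'or' returns first truthy value (int)

int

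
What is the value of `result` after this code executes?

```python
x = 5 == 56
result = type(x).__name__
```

x is bool; result = 'bool'

'bool'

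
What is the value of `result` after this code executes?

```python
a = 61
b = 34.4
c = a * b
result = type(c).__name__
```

a is int; b is float; c is float; result = 'float'

'float'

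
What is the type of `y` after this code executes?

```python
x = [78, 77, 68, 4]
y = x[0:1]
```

Slicing a list returns a list

list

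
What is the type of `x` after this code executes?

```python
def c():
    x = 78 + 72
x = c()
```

Function without return returns None

NoneType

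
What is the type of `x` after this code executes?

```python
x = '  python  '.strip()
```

str.strip() returns str

str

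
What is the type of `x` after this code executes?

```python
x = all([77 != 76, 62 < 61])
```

all() returns bool

bool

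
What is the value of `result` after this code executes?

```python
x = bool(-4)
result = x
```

x = True; result = True

True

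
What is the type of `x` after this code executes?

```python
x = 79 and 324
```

'and' with truthy values returns last operand (int)

int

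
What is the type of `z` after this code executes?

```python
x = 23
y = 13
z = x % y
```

int % int = int

int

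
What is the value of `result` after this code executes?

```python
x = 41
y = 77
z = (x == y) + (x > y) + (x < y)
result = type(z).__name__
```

x is int; y is int; z is int; result = 'int'

'int'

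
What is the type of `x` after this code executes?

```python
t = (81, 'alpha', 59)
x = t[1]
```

Index 1 of tuple is a str literal

str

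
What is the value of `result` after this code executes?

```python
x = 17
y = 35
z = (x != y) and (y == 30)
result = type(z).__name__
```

x is int; y is int; z is bool; result = 'bool'

'bool'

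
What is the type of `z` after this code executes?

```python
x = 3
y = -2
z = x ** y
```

int ** negative = float

float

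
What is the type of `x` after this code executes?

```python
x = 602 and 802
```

'and' with truthy values returns last operand (int)

int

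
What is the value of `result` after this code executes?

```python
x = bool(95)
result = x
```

x = True; result = True

True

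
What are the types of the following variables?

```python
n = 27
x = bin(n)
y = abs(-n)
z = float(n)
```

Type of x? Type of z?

bin() returns str; float() returns float

str, float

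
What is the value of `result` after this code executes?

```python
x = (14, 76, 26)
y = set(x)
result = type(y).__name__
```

x is tuple; y is set; result = 'set'

'set'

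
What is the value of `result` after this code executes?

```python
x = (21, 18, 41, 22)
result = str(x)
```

x = (21, 18, 41, 22); result = '(21, 18, 41, 22)'

'(21, 18, 41, 22)'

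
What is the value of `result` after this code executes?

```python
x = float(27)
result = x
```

x = 27.0; result = 27.0

27.0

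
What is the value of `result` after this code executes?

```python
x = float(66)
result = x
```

x = 66.0; result = 66.0

66.0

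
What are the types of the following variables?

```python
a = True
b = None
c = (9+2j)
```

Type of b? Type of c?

b is assigned None, whose type is NoneType; c is assigned (9+2j), an int plus an imaginary literal (j suffix), which evaluates to complex

NoneType, complex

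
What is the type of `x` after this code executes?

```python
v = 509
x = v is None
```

'is' comparison returns bool

bool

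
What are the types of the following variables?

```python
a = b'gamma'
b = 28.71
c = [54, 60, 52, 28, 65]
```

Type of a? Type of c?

a is assigned a bytes literal (b'...' prefix); c is assigned a list literal (square brackets)

bytes, list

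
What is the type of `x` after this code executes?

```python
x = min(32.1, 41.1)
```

min() of floats returns float

float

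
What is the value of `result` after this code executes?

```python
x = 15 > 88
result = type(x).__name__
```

x is bool; result = 'bool'

'bool'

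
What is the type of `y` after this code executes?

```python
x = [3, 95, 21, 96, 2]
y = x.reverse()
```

list.reverse() returns None

NoneType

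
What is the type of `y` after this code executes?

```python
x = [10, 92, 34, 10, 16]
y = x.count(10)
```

list.count() returns int

int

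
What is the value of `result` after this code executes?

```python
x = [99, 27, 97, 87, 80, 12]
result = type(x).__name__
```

x is list; result = 'list'

'list'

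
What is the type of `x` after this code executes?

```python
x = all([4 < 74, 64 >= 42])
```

all() returns bool

bool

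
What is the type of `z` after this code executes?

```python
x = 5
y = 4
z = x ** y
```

positive int ** positive int = int

int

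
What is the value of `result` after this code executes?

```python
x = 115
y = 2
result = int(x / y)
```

x = 115; y = 2; result = 57

57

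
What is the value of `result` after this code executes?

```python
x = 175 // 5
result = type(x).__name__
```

x is int; result = 'int'

'int'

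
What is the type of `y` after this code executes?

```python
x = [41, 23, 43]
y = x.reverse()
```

list.reverse() returns None

NoneType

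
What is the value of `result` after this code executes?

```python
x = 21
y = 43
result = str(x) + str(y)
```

x = 21; y = 43; result = '2143'

'2143'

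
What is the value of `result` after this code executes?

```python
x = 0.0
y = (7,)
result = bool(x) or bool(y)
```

x = 0.0; y = (7,); result = True

True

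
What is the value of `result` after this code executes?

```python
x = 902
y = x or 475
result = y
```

x = 902; y = 902; result = 902

902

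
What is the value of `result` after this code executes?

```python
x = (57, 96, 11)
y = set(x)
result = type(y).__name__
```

x is tuple; y is set; result = 'set'

'set'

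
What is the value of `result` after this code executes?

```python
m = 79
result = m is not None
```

m = 79; result = True

True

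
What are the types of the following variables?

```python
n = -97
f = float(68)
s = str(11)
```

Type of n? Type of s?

n is assigned a bare integer (no decimal point), so it is an int; s is assigned the result of calling str(), which returns a str

int, str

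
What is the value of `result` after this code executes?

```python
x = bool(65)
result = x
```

x = True; result = True

True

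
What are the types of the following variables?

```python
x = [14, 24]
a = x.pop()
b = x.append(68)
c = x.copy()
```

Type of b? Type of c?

append() returns None; copy() returns list

NoneType, list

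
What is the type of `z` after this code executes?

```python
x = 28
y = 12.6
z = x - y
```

int - float = float

float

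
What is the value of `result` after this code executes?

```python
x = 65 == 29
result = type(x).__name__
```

x is bool; result = 'bool'

'bool'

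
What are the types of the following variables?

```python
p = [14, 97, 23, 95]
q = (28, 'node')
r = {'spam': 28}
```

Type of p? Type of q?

p is assigned a list literal (square brackets); q is assigned a tuple (parenthesized, comma-separated values)

list, tuple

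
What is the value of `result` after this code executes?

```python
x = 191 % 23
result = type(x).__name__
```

x is int; result = 'int'

'int'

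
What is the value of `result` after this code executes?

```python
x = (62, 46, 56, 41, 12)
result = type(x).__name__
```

x is tuple; result = 'tuple'

'tuple'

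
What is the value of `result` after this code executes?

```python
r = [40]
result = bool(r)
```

r = [40]; result = True

True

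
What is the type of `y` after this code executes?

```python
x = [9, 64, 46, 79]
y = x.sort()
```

list.sort() returns None (mutates in place)

NoneType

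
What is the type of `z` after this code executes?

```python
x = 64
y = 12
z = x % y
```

int % int = int

int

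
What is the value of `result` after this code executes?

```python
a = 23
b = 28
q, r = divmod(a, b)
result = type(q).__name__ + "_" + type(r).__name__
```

a is int; b is int; q is int; r is int; result = 'int_int'

'int_int'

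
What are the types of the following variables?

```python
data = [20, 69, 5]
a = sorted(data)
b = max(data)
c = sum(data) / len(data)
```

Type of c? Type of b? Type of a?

int / int = float; max of ints returns int; sorted() returns list

float, int, list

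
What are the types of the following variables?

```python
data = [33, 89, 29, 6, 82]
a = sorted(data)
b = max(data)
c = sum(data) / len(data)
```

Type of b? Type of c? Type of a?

max of ints returns int; int / int = float; sorted() returns list

int, float, list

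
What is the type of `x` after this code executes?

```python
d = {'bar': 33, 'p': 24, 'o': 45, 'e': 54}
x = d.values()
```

.values() returns dict_values view

dict_values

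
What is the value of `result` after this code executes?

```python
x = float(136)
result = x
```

x = 136.0; result = 136.0

136.0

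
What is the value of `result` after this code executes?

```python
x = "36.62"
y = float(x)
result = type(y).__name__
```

x is str; y is float; result = 'float'

'float'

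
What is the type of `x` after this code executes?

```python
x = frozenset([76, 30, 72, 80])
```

frozenset() returns frozenset

frozenset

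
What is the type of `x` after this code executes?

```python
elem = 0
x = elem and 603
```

'and' returns first falsy value (0 is int)

int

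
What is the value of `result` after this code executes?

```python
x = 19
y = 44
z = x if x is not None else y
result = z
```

x = 19; y = 44; z = 19; result = 19

19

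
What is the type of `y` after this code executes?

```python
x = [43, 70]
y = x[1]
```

Indexing list[int] returns int

int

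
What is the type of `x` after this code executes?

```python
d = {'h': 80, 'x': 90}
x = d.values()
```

.values() returns dict_values view

dict_values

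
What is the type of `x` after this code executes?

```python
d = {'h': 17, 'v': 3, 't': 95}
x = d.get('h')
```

dict.get() returns value type when found

int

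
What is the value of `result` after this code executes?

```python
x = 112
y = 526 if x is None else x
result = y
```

x = 112; y = 112; result = 112

112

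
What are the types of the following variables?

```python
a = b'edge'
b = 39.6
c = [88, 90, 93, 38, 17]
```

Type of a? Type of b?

a is assigned a bytes literal (b'...' prefix); b is assigned a number with a decimal point, so it is a float

bytes, float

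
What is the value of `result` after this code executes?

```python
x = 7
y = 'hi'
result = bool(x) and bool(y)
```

x = 7; y = 'hi'; result = True

True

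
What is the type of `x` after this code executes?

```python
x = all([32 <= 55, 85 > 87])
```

all() returns bool

bool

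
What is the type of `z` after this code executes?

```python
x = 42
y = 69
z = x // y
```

int // int = int

int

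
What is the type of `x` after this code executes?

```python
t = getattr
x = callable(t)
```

callable() returns bool

bool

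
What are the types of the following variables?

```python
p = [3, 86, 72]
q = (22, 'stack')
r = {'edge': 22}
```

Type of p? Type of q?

p is assigned a list literal (square brackets); q is assigned a tuple (parenthesized, comma-separated values)

list, tuple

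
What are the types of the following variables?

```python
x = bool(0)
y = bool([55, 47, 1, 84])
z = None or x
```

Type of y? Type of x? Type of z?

bool() returns bool; bool() returns bool; None or bool returns the bool

bool, bool, bool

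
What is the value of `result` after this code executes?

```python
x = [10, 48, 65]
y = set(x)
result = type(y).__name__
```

x is list; y is set; result = 'set'

'set'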